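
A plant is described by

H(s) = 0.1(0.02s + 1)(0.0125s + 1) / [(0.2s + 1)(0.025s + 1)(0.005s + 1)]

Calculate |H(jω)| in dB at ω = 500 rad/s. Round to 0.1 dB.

At ω = 500 rad/s:
zero (1 + j500·0.02) = 1 + j10 → |·| ≈ 10.05, ∠ ≈ 84.29°
zero (1 + j500·0.0125) = 1 + j6.25 → |·| ≈ 6.3295, ∠ ≈ 80.91°
pole (1 + j500·0.2) = 1 + j100 → |·| ≈ 100, ∠ ≈ 89.43°
pole (1 + j500·0.025) = 1 + j12.5 → |·| ≈ 12.54, ∠ ≈ 85.43°
pole (1 + j500·0.005) = 1 + j2.5 → |·| ≈ 2.6926, ∠ ≈ 68.20°
|H| = 0.1 · 10.05 · 6.3295 / (100 · 12.54 · 2.6926) ≈ 0.0018839
Gain = 20 log₁₀(0.0018839) ≈ -54.50 dB

-54.5 dB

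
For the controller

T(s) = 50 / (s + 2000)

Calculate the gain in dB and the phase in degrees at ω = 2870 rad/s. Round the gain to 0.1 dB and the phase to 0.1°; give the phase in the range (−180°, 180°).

-36.9 dB, -55.1°

At s = jω = j2870:
pole (s+2000): 2000 + j2870 → |·| = √(2000²+2870²) = √12236900 ≈ 3498.1, ∠ = arctan(2870/2000) ≈ 55.13°
|T| = 50 / 3498.1 ≈ 0.014293
Gain = 20 log₁₀(0.014293) ≈ -36.90 dB
∠T = 0.00° − 55.13° = -55.13°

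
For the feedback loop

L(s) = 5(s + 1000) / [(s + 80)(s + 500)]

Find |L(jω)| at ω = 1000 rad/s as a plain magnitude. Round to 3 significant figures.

0.00630

At s = jω = j1000:
zero (s+1000): 1000 + j1000 → |·| = √(1000²+1000²) = √2000000 ≈ 1414.2, ∠ = arctan(1000/1000) ≈ 45.00°
pole (s+80): 80 + j1000 → |·| = √(80²+1000²) = √1006400 ≈ 1003.2, ∠ = arctan(1000/80) ≈ 85.43°
pole (s+500): 500 + j1000 → |·| = √(500²+1000²) = √1250000 ≈ 1118, ∠ = arctan(1000/500) ≈ 63.43°
|L| = 5 · 1414.2 / 1.1216e+06 ≈ 0.0063044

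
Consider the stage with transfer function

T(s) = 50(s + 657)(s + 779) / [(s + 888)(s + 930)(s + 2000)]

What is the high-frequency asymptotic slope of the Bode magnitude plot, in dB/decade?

Each pole contributes −20 dB/decade at high frequency; each zero contributes +20 dB/decade.
Net: 2 zero(s) − 3 pole(s) → -20 dB/decade.

-20 dB/decade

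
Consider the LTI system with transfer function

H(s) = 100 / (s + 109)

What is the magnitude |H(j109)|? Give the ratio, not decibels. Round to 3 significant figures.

At s = jω = j109:
pole (s+109): 109 + j109 → |·| = √(109²+109²) = √23762 ≈ 154.15, ∠ = arctan(109/109) ≈ 45.00°
|H| = 100 / 154.15 ≈ 0.64872

0.649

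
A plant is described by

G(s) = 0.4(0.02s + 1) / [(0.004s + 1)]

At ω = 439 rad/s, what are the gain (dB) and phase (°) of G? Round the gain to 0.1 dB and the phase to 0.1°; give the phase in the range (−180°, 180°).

4.9 dB, 23.2°

At ω = 439 rad/s:
zero (1 + j439·0.02) = 1 + j8.78 → |·| ≈ 8.8368, ∠ ≈ 83.50°
pole (1 + j439·0.004) = 1 + j1.756 → |·| ≈ 2.0208, ∠ ≈ 60.34°
|G| = 0.4 · 8.8368 / (2.0208) ≈ 1.7492
Gain = 20 log₁₀(1.7492) ≈ 4.86 dB
∠G = (83.50°) − (60.34°) = 23.16°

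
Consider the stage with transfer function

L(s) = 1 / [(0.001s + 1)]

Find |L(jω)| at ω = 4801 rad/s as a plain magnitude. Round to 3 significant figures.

0.204

At ω = 4801 rad/s:
pole (1 + j4801·0.001) = 1 + j4.801 → |·| ≈ 4.904, ∠ ≈ 78.23°
|L| = 1 · 1 / (4.904) ≈ 0.20392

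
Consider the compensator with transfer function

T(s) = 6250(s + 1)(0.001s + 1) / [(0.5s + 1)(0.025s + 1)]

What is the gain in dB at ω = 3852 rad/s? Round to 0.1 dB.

54.3 dB

At ω = 3852 rad/s:
zero (1 + j3852·1) = 1 + j3852 → |·| ≈ 3852, ∠ ≈ 89.99°
zero (1 + j3852·0.001) = 1 + j3.852 → |·| ≈ 3.9797, ∠ ≈ 75.45°
pole (1 + j3852·0.5) = 1 + j1926 → |·| ≈ 1926, ∠ ≈ 89.97°
pole (1 + j3852·0.025) = 1 + j96.3 → |·| ≈ 96.305, ∠ ≈ 89.41°
|T| = 6250 · 3852 · 3.9797 / (1926 · 96.305) ≈ 516.55
Gain = 20 log₁₀(516.55) ≈ 54.26 dB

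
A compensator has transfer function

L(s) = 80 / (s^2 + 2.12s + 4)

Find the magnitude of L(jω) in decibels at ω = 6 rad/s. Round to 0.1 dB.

7.3 dB

At s = jω = j6:
quadratic: (j6)² + 2.12·j6 + 4 = -32 + j12.72 → |·| ≈ 34.435, ∠ ≈ 158.32°
|L| = 80 / 34.435 ≈ 2.3232
Gain = 20 log₁₀(2.3232) ≈ 7.32 dB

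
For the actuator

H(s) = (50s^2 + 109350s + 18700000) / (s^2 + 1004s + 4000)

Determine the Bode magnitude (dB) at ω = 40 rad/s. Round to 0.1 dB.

53.5 dB

Substitute s = j40:
Numerator: 50(j40)^2 + 109350(j40) + 18700000 = 18620000 + j4374000
Denominator: (j40)^2 + 1004(j40) + 4000 = 2400 + j40160
|N| = √(18620000² + 4374000²) ≈ 1.9127e+07, ∠N ≈ 13.22°
|D| = √(2400² + 40160²) ≈ 40232, ∠D ≈ 86.58°
|H| = 1.9127e+07 / 40232 ≈ 475.42
Gain = 20 log₁₀(475.42) ≈ 53.54 dB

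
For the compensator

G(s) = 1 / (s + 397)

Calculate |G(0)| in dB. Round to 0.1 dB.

G(0) = 1 / 397 ≈ 0.0025189
20 log₁₀(0.0025189) ≈ -51.98 dB

-52.0 dB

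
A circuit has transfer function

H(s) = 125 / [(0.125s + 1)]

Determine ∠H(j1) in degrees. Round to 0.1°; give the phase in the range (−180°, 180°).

At ω = 1 rad/s:
pole (1 + j1·0.125) = 1 + j0.125 → |·| ≈ 1.0078, ∠ ≈ 7.13°
∠H = (0°) − (7.13°) = -7.13°

-7.1°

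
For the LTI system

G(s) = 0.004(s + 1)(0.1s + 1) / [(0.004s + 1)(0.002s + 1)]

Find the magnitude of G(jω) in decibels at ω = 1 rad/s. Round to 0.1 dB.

At ω = 1 rad/s:
zero (1 + j1·1) = 1 + j1 → |·| ≈ 1.4142, ∠ ≈ 45.00°
zero (1 + j1·0.1) = 1 + j0.1 → |·| ≈ 1.005, ∠ ≈ 5.71°
pole (1 + j1·0.004) = 1 + j0.004 → |·| ≈ 1, ∠ ≈ 0.23°
pole (1 + j1·0.002) = 1 + j0.002 → |·| ≈ 1, ∠ ≈ 0.11°
|G| = 0.004 · 1.4142 · 1.005 / (1 · 1) ≈ 0.0056851
Gain = 20 log₁₀(0.0056851) ≈ -44.91 dB

-44.9 dB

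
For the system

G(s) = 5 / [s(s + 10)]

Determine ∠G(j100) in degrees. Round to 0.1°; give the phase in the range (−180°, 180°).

-174.3°

At s = jω = j100:
pole (s+10): 10 + j100 → |·| = √(10²+100²) = √10100 ≈ 100.5, ∠ = arctan(100/10) ≈ 84.29°
pole at origin: |s| = 100, ∠ = 90.00° (in denominator)
∠G = 0.00° − 174.29° = -174.29°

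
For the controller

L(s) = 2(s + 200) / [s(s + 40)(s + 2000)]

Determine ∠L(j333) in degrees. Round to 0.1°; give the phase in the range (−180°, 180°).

-123.6°

At s = jω = j333:
zero (s+200): 200 + j333 → |·| = √(200²+333²) = √150889 ≈ 388.44, ∠ = arctan(333/200) ≈ 59.01°
pole (s+40): 40 + j333 → |·| = √(40²+333²) = √112489 ≈ 335.39, ∠ = arctan(333/40) ≈ 83.15°
pole (s+2000): 2000 + j333 → |·| = √(2000²+333²) = √4110889 ≈ 2027.5, ∠ = arctan(333/2000) ≈ 9.45°
pole at origin: |s| = 333, ∠ = 90.00° (in denominator)
∠L = 59.01° − 182.60° = -123.59°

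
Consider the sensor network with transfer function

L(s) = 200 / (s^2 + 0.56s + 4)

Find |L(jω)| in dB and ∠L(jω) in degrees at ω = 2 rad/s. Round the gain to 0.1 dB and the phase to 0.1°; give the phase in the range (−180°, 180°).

At s = jω = j2:
quadratic: (j2)² + 0.56·j2 + 4 = 0 + j1.12 → |·| ≈ 1.12, ∠ ≈ 90.00°
|L| = 200 / 1.12 ≈ 178.57
Gain = 20 log₁₀(178.57) ≈ 45.04 dB
∠L = 0.00° − 90.00° = -90.00°

45.0 dB, -90.0°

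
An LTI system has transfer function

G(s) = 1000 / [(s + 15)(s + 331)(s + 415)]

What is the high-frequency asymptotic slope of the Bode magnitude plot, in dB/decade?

Each pole contributes −20 dB/decade at high frequency; each zero contributes +20 dB/decade.
Net: 0 zero(s) − 3 pole(s) → -60 dB/decade.

-60 dB/decade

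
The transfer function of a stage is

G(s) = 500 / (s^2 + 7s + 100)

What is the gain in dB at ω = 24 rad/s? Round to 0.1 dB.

At s = jω = j24:
quadratic: (j24)² + 7·j24 + 100 = -476 + j168 → |·| ≈ 504.78, ∠ ≈ 160.56°
|G| = 500 / 504.78 ≈ 0.99053
Gain = 20 log₁₀(0.99053) ≈ -0.08 dB

-0.1 dB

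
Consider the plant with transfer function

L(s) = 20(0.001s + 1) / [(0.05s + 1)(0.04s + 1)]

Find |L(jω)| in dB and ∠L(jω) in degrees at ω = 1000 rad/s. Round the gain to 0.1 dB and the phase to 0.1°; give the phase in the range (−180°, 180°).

At ω = 1000 rad/s:
zero (1 + j1000·0.001) = 1 + j1 → |·| ≈ 1.4142, ∠ ≈ 45.00°
pole (1 + j1000·0.05) = 1 + j50 → |·| ≈ 50.01, ∠ ≈ 88.85°
pole (1 + j1000·0.04) = 1 + j40 → |·| ≈ 40.012, ∠ ≈ 88.57°
|L| = 20 · 1.4142 / (50.01 · 40.012) ≈ 0.014135
Gain = 20 log₁₀(0.014135) ≈ -36.99 dB
∠L = (45.00°) − (88.85° + 88.57°) = -132.42°

-37.0 dB, -132.4°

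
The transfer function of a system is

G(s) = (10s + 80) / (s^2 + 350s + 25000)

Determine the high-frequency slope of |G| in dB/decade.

Each pole contributes −20 dB/decade at high frequency; each zero contributes +20 dB/decade.
Net: 1 zero(s) − 2 pole(s) → -20 dB/decade.

-20 dB/decade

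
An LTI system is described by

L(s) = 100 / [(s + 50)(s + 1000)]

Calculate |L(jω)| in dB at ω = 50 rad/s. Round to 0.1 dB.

-57.0 dB

At s = jω = j50:
pole (s+50): 50 + j50 → |·| = √(50²+50²) = √5000 ≈ 70.711, ∠ = arctan(50/50) ≈ 45.00°
pole (s+1000): 1000 + j50 → |·| = √(1000²+50²) = √1002500 ≈ 1001.2, ∠ = arctan(50/1000) ≈ 2.86°
|L| = 100 / 70796 ≈ 0.0014125
Gain = 20 log₁₀(0.0014125) ≈ -57.00 dB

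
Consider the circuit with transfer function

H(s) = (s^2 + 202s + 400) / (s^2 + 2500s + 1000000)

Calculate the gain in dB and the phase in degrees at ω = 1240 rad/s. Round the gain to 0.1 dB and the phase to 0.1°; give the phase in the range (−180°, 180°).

-6.1 dB, 70.9°

Substitute s = j1240:
Numerator: (j1240)^2 + 202(j1240) + 400 = -1537200 + j250480
Denominator: (j1240)^2 + 2500(j1240) + 1000000 = -537600 + j3100000
|N| = √(1537200² + 250480²) ≈ 1.5575e+06, ∠N ≈ 170.75°
|D| = √(537600² + 3100000²) ≈ 3.1463e+06, ∠D ≈ 99.84°
|H| = 1.5575e+06 / 3.1463e+06 ≈ 0.49503
Gain = 20 log₁₀(0.49503) ≈ -6.11 dB
∠H = 170.75° − 99.84° = 70.91°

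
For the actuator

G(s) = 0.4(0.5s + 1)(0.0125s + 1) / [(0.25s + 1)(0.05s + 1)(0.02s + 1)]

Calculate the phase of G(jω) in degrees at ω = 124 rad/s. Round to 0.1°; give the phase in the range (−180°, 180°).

-90.8°

At ω = 124 rad/s:
zero (1 + j124·0.5) = 1 + j62 → |·| ≈ 62.008, ∠ ≈ 89.08°
zero (1 + j124·0.0125) = 1 + j1.55 → |·| ≈ 1.8446, ∠ ≈ 57.17°
pole (1 + j124·0.25) = 1 + j31 → |·| ≈ 31.016, ∠ ≈ 88.15°
pole (1 + j124·0.05) = 1 + j6.2 → |·| ≈ 6.2801, ∠ ≈ 80.84°
pole (1 + j124·0.02) = 1 + j2.48 → |·| ≈ 2.674, ∠ ≈ 68.04°
∠G = (89.08° + 57.17°) − (88.15° + 80.84° + 68.04°) = -90.78°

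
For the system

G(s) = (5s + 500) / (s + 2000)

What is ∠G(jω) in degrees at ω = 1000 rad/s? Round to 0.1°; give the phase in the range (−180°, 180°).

Substitute s = j1000:
Numerator: 5(j1000) + 500 = 500 + j5000
Denominator: (j1000) + 2000 = 2000 + j1000
|N| = √(500² + 5000²) ≈ 5024.9, ∠N ≈ 84.29°
|D| = √(2000² + 1000²) ≈ 2236.1, ∠D ≈ 26.57°
∠G = 84.29° − 26.57° = 57.72°

57.7°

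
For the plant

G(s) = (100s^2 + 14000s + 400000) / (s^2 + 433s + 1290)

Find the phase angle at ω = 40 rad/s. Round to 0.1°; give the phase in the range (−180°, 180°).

-24.2°

Substitute s = j40:
Numerator: 100(j40)^2 + 14000(j40) + 400000 = 240000 + j560000
Denominator: (j40)^2 + 433(j40) + 1290 = -310 + j17320
|N| = √(240000² + 560000²) ≈ 6.0926e+05, ∠N ≈ 66.80°
|D| = √(310² + 17320²) ≈ 17323, ∠D ≈ 91.03°
∠G = 66.80° − 91.03° = -24.23°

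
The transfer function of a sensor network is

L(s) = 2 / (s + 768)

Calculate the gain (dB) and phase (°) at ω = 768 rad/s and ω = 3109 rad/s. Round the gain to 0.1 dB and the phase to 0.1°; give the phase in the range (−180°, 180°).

ω = 768: -54.7 dB, -45.0°; ω = 3109: -64.1 dB, -76.1°

Substitute s = j768:
Numerator: 2 = 2 + j0
Denominator: (j768) + 768 = 768 + j768
|N| = √(2² + 0²) ≈ 2, ∠N ≈ 0.00°
|D| = √(768² + 768²) ≈ 1086.1, ∠D ≈ 45.00°
|L| = 2 / 1086.1 ≈ 0.0018415
Gain = 20 log₁₀(0.0018415) ≈ -54.70 dB
∠L = 0.00° − 45.00° = -45.00°

Substitute s = j3109:
Numerator: 2 = 2 + j0
Denominator: (j3109) + 768 = 768 + j3109
|N| = √(2² + 0²) ≈ 2, ∠N ≈ 0.00°
|D| = √(768² + 3109²) ≈ 3202.5, ∠D ≈ 76.12°
|L| = 2 / 3202.5 ≈ 0.00062451
Gain = 20 log₁₀(0.00062451) ≈ -64.09 dB
∠L = 0.00° − 76.12° = -76.12°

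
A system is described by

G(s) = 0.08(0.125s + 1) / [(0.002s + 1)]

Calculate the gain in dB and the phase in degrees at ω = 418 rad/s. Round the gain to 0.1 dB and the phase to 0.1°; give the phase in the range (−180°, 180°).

At ω = 418 rad/s:
zero (1 + j418·0.125) = 1 + j52.25 → |·| ≈ 52.26, ∠ ≈ 88.90°
pole (1 + j418·0.002) = 1 + j0.836 → |·| ≈ 1.3034, ∠ ≈ 39.90°
|G| = 0.08 · 52.26 / (1.3034) ≈ 3.2076
Gain = 20 log₁₀(3.2076) ≈ 10.12 dB
∠G = (88.90°) − (39.90°) = 49.00°

10.1 dB, 49.0°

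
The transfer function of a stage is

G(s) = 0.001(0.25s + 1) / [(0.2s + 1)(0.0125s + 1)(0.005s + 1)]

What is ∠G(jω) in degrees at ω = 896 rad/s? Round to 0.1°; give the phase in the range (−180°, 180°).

At ω = 896 rad/s:
zero (1 + j896·0.25) = 1 + j224 → |·| ≈ 224, ∠ ≈ 89.74°
pole (1 + j896·0.2) = 1 + j179.2 → |·| ≈ 179.2, ∠ ≈ 89.68°
pole (1 + j896·0.0125) = 1 + j11.2 → |·| ≈ 11.245, ∠ ≈ 84.90°
pole (1 + j896·0.005) = 1 + j4.48 → |·| ≈ 4.5903, ∠ ≈ 77.42°
∠G = (89.74°) − (89.68° + 84.90° + 77.42°) = -162.26°

-162.3°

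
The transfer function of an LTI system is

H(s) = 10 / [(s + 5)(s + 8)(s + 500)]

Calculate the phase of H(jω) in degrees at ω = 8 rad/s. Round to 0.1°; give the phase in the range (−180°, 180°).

-103.9°

At s = jω = j8:
pole (s+5): 5 + j8 → |·| = √(5²+8²) = √89 ≈ 9.434, ∠ = arctan(8/5) ≈ 57.99°
pole (s+8): 8 + j8 → |·| = √(8²+8²) = √128 ≈ 11.314, ∠ = arctan(8/8) ≈ 45.00°
pole (s+500): 500 + j8 → |·| = √(500²+8²) = √250064 ≈ 500.06, ∠ = arctan(8/500) ≈ 0.92°
∠H = 0.00° − 103.91° = -103.91°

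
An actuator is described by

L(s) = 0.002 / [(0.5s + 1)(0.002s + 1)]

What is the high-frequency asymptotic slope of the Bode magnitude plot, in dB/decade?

-40 dB/decade

Each pole contributes −20 dB/decade at high frequency; each zero contributes +20 dB/decade.
Net: 0 zero(s) − 2 pole(s) → -40 dB/decade.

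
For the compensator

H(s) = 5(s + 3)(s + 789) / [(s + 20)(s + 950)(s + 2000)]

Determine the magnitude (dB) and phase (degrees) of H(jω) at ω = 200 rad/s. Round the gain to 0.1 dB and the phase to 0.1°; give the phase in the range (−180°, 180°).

At s = jω = j200:
zero (s+3): 3 + j200 → |·| = √(3²+200²) = √40009 ≈ 200.02, ∠ = arctan(200/3) ≈ 89.14°
zero (s+789): 789 + j200 → |·| = √(789²+200²) = √662521 ≈ 813.95, ∠ = arctan(200/789) ≈ 14.22°
pole (s+20): 20 + j200 → |·| = √(20²+200²) = √40400 ≈ 201, ∠ = arctan(200/20) ≈ 84.29°
pole (s+950): 950 + j200 → |·| = √(950²+200²) = √942500 ≈ 970.82, ∠ = arctan(200/950) ≈ 11.89°
pole (s+2000): 2000 + j200 → |·| = √(2000²+200²) = √4040000 ≈ 2010, ∠ = arctan(200/2000) ≈ 5.71°
|H| = 5 · 1.6281e+05 / 3.9222e+08 ≈ 0.0020755
Gain = 20 log₁₀(0.0020755) ≈ -53.66 dB
∠H = 103.36° − 101.89° = 1.47°

-53.7 dB, 1.5°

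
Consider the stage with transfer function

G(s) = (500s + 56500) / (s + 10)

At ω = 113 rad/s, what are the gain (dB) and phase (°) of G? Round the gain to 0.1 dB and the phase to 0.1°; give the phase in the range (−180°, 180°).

Substitute s = j113:
Numerator: 500(j113) + 56500 = 56500 + j56500
Denominator: (j113) + 10 = 10 + j113
|N| = √(56500² + 56500²) ≈ 79903, ∠N ≈ 45.00°
|D| = √(10² + 113²) ≈ 113.44, ∠D ≈ 84.94°
|G| = 79903 / 113.44 ≈ 704.36
Gain = 20 log₁₀(704.36) ≈ 56.96 dB
∠G = 45.00° − 84.94° = -39.94°

57.0 dB, -39.9°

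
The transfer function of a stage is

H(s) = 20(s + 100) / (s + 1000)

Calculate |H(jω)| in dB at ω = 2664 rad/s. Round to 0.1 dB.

25.5 dB

At s = jω = j2664:
zero (s+100): 100 + j2664 → |·| = √(100²+2664²) = √7106896 ≈ 2665.9, ∠ = arctan(2664/100) ≈ 87.85°
pole (s+1000): 1000 + j2664 → |·| = √(1000²+2664²) = √8096896 ≈ 2845.5, ∠ = arctan(2664/1000) ≈ 69.43°
|H| = 20 · 2665.9 / 2845.5 ≈ 18.738
Gain = 20 log₁₀(18.738) ≈ 25.45 dB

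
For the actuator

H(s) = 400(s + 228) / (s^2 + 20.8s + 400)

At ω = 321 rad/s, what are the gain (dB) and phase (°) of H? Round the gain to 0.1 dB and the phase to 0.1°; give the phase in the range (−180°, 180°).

3.7 dB, -121.7°

At s = jω = j321:
zero (s+228): 228 + j321 → |·| = √(228²+321²) = √155025 ≈ 393.73, ∠ = arctan(321/228) ≈ 54.61°
quadratic: (j321)² + 20.8·j321 + 400 = -102641 + j6676.8 → |·| ≈ 1.0286e+05, ∠ ≈ 176.28°
|H| = 400 · 393.73 / 1.0286e+05 ≈ 1.5311
Gain = 20 log₁₀(1.5311) ≈ 3.70 dB
∠H = 54.61° − 176.28° = -121.67°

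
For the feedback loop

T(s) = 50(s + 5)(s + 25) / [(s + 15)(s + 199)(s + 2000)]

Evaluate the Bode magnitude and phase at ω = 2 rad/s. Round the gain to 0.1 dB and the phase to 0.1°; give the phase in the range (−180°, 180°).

-59.0 dB, 18.1°

At s = jω = j2:
zero (s+5): 5 + j2 → |·| = √(5²+2²) = √29 ≈ 5.3852, ∠ = arctan(2/5) ≈ 21.80°
zero (s+25): 25 + j2 → |·| = √(25²+2²) = √629 ≈ 25.08, ∠ = arctan(2/25) ≈ 4.57°
pole (s+15): 15 + j2 → |·| = √(15²+2²) = √229 ≈ 15.133, ∠ = arctan(2/15) ≈ 7.59°
pole (s+199): 199 + j2 → |·| = √(199²+2²) = √39605 ≈ 199.01, ∠ = arctan(2/199) ≈ 0.58°
pole (s+2000): 2000 + j2 → |·| = √(2000²+2²) = √4000004 ≈ 2000, ∠ = arctan(2/2000) ≈ 0.06°
|T| = 50 · 135.06 / 6.0232e+06 ≈ 0.0011212
Gain = 20 log₁₀(0.0011212) ≈ -59.01 dB
∠T = 26.37° − 8.23° = 18.14°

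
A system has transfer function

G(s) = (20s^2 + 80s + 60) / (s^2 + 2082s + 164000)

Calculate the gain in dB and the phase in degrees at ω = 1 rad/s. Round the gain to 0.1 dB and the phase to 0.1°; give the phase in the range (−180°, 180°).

Substitute s = j1:
Numerator: 20(j1)^2 + 80(j1) + 60 = 40 + j80
Denominator: (j1)^2 + 2082(j1) + 164000 = 163999 + j2082
|N| = √(40² + 80²) ≈ 89.443, ∠N ≈ 63.43°
|D| = √(163999² + 2082²) ≈ 1.6401e+05, ∠D ≈ 0.73°
|G| = 89.443 / 1.6401e+05 ≈ 0.00054535
Gain = 20 log₁₀(0.00054535) ≈ -65.27 dB
∠G = 63.43° − 0.73° = 62.70°

-65.3 dB, 62.7°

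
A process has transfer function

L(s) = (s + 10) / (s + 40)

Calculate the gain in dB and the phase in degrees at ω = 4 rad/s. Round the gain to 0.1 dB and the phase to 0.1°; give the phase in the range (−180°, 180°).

-11.4 dB, 16.1°

At s = jω = j4:
zero (s+10): 10 + j4 → |·| = √(10²+4²) = √116 ≈ 10.77, ∠ = arctan(4/10) ≈ 21.80°
pole (s+40): 40 + j4 → |·| = √(40²+4²) = √1616 ≈ 40.2, ∠ = arctan(4/40) ≈ 5.71°
|L| = 1 · 10.77 / 40.2 ≈ 0.26791
Gain = 20 log₁₀(0.26791) ≈ -11.44 dB
∠L = 21.80° − 5.71° = 16.09°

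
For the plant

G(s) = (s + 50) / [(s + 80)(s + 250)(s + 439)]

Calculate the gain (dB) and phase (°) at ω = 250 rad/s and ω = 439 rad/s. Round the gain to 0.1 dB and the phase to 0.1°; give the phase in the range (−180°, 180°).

At s = jω = j250:
zero (s+50): 50 + j250 → |·| = √(50²+250²) = √65000 ≈ 254.95, ∠ = arctan(250/50) ≈ 78.69°
pole (s+80): 80 + j250 → |·| = √(80²+250²) = √68900 ≈ 262.49, ∠ = arctan(250/80) ≈ 72.26°
pole (s+250): 250 + j250 → |·| = √(250²+250²) = √125000 ≈ 353.55, ∠ = arctan(250/250) ≈ 45.00°
pole (s+439): 439 + j250 → |·| = √(439²+250²) = √255221 ≈ 505.19, ∠ = arctan(250/439) ≈ 29.66°
|G| = 1 · 254.95 / 4.6883e+07 ≈ 5.438e-06
Gain = 20 log₁₀(5.438e-06) ≈ -105.29 dB
∠G = 78.69° − 146.92° = -68.23°

At s = jω = j439:
zero (s+50): 50 + j439 → |·| = √(50²+439²) = √195221 ≈ 441.84, ∠ = arctan(439/50) ≈ 83.50°
pole (s+80): 80 + j439 → |·| = √(80²+439²) = √199121 ≈ 446.23, ∠ = arctan(439/80) ≈ 79.67°
pole (s+250): 250 + j439 → |·| = √(250²+439²) = √255221 ≈ 505.19, ∠ = arctan(439/250) ≈ 60.34°
pole (s+439): 439 + j439 → |·| = √(439²+439²) = √385442 ≈ 620.84, ∠ = arctan(439/439) ≈ 45.00°
|G| = 1 · 441.84 / 1.3996e+08 ≈ 3.1569e-06
Gain = 20 log₁₀(3.1569e-06) ≈ -110.01 dB
∠G = 83.50° − 185.01° = -101.51°

ω = 250: -105.3 dB, -68.2°; ω = 439: -110.0 dB, -101.5°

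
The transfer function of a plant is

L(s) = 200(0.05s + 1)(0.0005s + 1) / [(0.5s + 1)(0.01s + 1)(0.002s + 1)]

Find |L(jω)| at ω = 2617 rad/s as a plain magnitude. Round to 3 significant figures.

0.236

At ω = 2617 rad/s:
zero (1 + j2617·0.05) = 1 + j130.85 → |·| ≈ 130.85, ∠ ≈ 89.56°
zero (1 + j2617·0.0005) = 1 + j1.3085 → |·| ≈ 1.6469, ∠ ≈ 52.61°
pole (1 + j2617·0.5) = 1 + j1308.5 → |·| ≈ 1308.5, ∠ ≈ 89.96°
pole (1 + j2617·0.01) = 1 + j26.17 → |·| ≈ 26.189, ∠ ≈ 87.81°
pole (1 + j2617·0.002) = 1 + j5.234 → |·| ≈ 5.3287, ∠ ≈ 79.18°
|L| = 200 · 130.85 · 1.6469 / (1308.5 · 26.189 · 5.3287) ≈ 0.23602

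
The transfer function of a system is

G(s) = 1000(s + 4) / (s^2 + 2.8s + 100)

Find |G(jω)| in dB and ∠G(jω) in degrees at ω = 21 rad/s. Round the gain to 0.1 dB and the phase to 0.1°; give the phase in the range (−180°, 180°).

35.8 dB, -91.0°

At s = jω = j21:
zero (s+4): 4 + j21 → |·| = √(4²+21²) = √457 ≈ 21.378, ∠ = arctan(21/4) ≈ 79.22°
quadratic: (j21)² + 2.8·j21 + 100 = -341 + j58.8 → |·| ≈ 346.03, ∠ ≈ 170.22°
|G| = 1000 · 21.378 / 346.03 ≈ 61.781
Gain = 20 log₁₀(61.781) ≈ 35.82 dB
∠G = 79.22° − 170.22° = -91.00°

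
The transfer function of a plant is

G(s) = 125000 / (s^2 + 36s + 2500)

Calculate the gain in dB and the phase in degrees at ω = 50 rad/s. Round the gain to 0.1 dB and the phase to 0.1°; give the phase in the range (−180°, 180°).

36.8 dB, -90.0°

At s = jω = j50:
quadratic: (j50)² + 36·j50 + 2500 = 0 + j1800 → |·| ≈ 1800, ∠ ≈ 90.00°
|G| = 125000 / 1800 ≈ 69.444
Gain = 20 log₁₀(69.444) ≈ 36.83 dB
∠G = 0.00° − 90.00° = -90.00°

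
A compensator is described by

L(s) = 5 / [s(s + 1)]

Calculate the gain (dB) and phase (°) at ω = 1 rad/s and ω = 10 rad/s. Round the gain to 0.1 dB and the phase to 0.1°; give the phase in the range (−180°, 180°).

At s = jω = j1:
pole (s+1): 1 + j1 → |·| = √(1²+1²) = √2 ≈ 1.4142, ∠ = arctan(1/1) ≈ 45.00°
pole at origin: |s| = 1, ∠ = 90.00° (in denominator)
|L| = 5 / 1.4142 ≈ 3.5356
Gain = 20 log₁₀(3.5356) ≈ 10.97 dB
∠L = 0.00° − 135.00° = -135.00°

At s = jω = j10:
pole (s+1): 1 + j10 → |·| = √(1²+10²) = √101 ≈ 10.05, ∠ = arctan(10/1) ≈ 84.29°
pole at origin: |s| = 10, ∠ = 90.00° (in denominator)
|L| = 5 / 100.5 ≈ 0.049751
Gain = 20 log₁₀(0.049751) ≈ -26.06 dB
∠L = 0.00° − 174.29° = -174.29°

ω = 1: 11.0 dB, -135.0°; ω = 10: -26.1 dB, -174.3°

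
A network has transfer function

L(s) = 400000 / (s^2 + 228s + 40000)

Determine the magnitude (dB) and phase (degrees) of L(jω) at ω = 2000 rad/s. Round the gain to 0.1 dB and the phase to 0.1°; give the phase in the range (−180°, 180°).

At s = jω = j2000:
quadratic: (j2000)² + 228·j2000 + 40000 = -3960000 + j456000 → |·| ≈ 3.9862e+06, ∠ ≈ 173.43°
|L| = 400000 / 3.9862e+06 ≈ 0.10035
Gain = 20 log₁₀(0.10035) ≈ -19.97 dB
∠L = 0.00° − 173.43° = -173.43°

-20.0 dB, -173.4°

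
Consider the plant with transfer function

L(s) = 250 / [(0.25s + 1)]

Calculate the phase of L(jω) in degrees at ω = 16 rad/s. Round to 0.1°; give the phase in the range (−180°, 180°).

At ω = 16 rad/s:
pole (1 + j16·0.25) = 1 + j4 → |·| ≈ 4.1231, ∠ ≈ 75.96°
∠L = (0°) − (75.96°) = -75.96°

-76.0°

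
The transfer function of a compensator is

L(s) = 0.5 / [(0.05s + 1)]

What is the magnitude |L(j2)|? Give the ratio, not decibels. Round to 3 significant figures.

At ω = 2 rad/s:
pole (1 + j2·0.05) = 1 + j0.1 → |·| ≈ 1.005, ∠ ≈ 5.71°
|L| = 0.5 · 1 / (1.005) ≈ 0.49751

0.498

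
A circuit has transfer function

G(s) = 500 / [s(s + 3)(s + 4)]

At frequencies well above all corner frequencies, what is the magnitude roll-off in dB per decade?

Each pole contributes −20 dB/decade at high frequency; each zero contributes +20 dB/decade.
Net: 0 zero(s) − 3 pole(s) → -60 dB/decade.

-60 dB/decade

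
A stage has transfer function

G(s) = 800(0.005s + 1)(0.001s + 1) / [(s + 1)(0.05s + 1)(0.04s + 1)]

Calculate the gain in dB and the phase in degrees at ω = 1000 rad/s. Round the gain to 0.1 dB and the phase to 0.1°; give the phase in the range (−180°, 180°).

At ω = 1000 rad/s:
zero (1 + j1000·0.005) = 1 + j5 → |·| ≈ 5.099, ∠ ≈ 78.69°
zero (1 + j1000·0.001) = 1 + j1 → |·| ≈ 1.4142, ∠ ≈ 45.00°
pole (1 + j1000·1) = 1 + j1000 → |·| ≈ 1000, ∠ ≈ 89.94°
pole (1 + j1000·0.05) = 1 + j50 → |·| ≈ 50.01, ∠ ≈ 88.85°
pole (1 + j1000·0.04) = 1 + j40 → |·| ≈ 40.012, ∠ ≈ 88.57°
|G| = 800 · 5.099 · 1.4142 / (1000 · 50.01 · 40.012) ≈ 0.002883
Gain = 20 log₁₀(0.002883) ≈ -50.80 dB
∠G = (78.69° + 45.00°) − (89.94° + 88.85° + 88.57°) = -143.67°

-50.8 dB, -143.7°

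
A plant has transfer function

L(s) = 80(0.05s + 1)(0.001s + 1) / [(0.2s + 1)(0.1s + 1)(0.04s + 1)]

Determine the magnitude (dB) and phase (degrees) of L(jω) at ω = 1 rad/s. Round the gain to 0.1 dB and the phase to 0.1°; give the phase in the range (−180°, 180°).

37.9 dB, -16.4°

At ω = 1 rad/s:
zero (1 + j1·0.05) = 1 + j0.05 → |·| ≈ 1.0012, ∠ ≈ 2.86°
zero (1 + j1·0.001) = 1 + j0.001 → |·| ≈ 1, ∠ ≈ 0.06°
pole (1 + j1·0.2) = 1 + j0.2 → |·| ≈ 1.0198, ∠ ≈ 11.31°
pole (1 + j1·0.1) = 1 + j0.1 → |·| ≈ 1.005, ∠ ≈ 5.71°
pole (1 + j1·0.04) = 1 + j0.04 → |·| ≈ 1.0008, ∠ ≈ 2.29°
|L| = 80 · 1.0012 · 1 / (1.0198 · 1.005 · 1.0008) ≈ 78.088
Gain = 20 log₁₀(78.088) ≈ 37.85 dB
∠L = (2.86° + 0.06°) − (11.31° + 5.71° + 2.29°) = -16.39°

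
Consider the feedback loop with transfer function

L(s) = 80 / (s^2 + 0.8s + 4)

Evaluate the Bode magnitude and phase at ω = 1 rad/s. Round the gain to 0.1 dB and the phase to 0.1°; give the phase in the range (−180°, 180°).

28.2 dB, -14.9°

At s = jω = j1:
quadratic: (j1)² + 0.8·j1 + 4 = 3 + j0.8 → |·| ≈ 3.1048, ∠ ≈ 14.93°
|L| = 80 / 3.1048 ≈ 25.767
Gain = 20 log₁₀(25.767) ≈ 28.22 dB
∠L = 0.00° − 14.93° = -14.93°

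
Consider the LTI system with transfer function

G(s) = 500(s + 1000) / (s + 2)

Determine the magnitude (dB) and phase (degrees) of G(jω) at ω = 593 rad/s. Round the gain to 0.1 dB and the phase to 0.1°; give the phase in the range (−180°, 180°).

59.8 dB, -59.1°

At s = jω = j593:
zero (s+1000): 1000 + j593 → |·| = √(1000²+593²) = √1351649 ≈ 1162.6, ∠ = arctan(593/1000) ≈ 30.67°
pole (s+2): 2 + j593 → |·| = √(2²+593²) = √351653 ≈ 593, ∠ = arctan(593/2) ≈ 89.81°
|G| = 500 · 1162.6 / 593 ≈ 980.27
Gain = 20 log₁₀(980.27) ≈ 59.83 dB
∠G = 30.67° − 89.81° = -59.14°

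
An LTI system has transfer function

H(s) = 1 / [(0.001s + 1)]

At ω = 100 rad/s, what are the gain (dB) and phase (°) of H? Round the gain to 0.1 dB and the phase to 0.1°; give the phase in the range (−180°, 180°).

At ω = 100 rad/s:
pole (1 + j100·0.001) = 1 + j0.1 → |·| ≈ 1.005, ∠ ≈ 5.71°
|H| = 1 · 1 / (1.005) ≈ 0.99502
Gain = 20 log₁₀(0.99502) ≈ -0.04 dB
∠H = (0°) − (5.71°) = -5.71°

-0.0 dB, -5.7°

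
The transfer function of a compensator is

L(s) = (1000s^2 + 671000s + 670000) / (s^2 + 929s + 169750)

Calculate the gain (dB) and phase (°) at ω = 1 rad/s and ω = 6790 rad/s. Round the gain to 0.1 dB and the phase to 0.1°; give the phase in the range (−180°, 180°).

ω = 1: 14.9 dB, 44.8°; ω = 6790: 60.0 dB, 2.2°

Substitute s = j1:
Numerator: 1000(j1)^2 + 671000(j1) + 670000 = 669000 + j671000
Denominator: (j1)^2 + 929(j1) + 169750 = 169749 + j929
|N| = √(669000² + 671000²) ≈ 9.4752e+05, ∠N ≈ 45.09°
|D| = √(169749² + 929²) ≈ 1.6975e+05, ∠D ≈ 0.31°
|L| = 9.4752e+05 / 1.6975e+05 ≈ 5.5819
Gain = 20 log₁₀(5.5819) ≈ 14.94 dB
∠L = 45.09° − 0.31° = 44.78°

Substitute s = j6790:
Numerator: 1000(j6790)^2 + 671000(j6790) + 670000 = -46103430000 + j4556090000
Denominator: (j6790)^2 + 929(j6790) + 169750 = -45934350 + j6307910
|N| = √(46103430000² + 4556090000²) ≈ 4.6328e+10, ∠N ≈ 174.36°
|D| = √(45934350² + 6307910²) ≈ 4.6365e+07, ∠D ≈ 172.18°
|L| = 4.6328e+10 / 4.6365e+07 ≈ 999.2
Gain = 20 log₁₀(999.2) ≈ 59.99 dB
∠L = 174.36° − 172.18° = 2.18°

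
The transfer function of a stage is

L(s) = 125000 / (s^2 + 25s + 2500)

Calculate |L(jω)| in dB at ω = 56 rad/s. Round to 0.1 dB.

38.2 dB

At s = jω = j56:
quadratic: (j56)² + 25·j56 + 2500 = -636 + j1400 → |·| ≈ 1537.7, ∠ ≈ 114.43°
|L| = 125000 / 1537.7 ≈ 81.29
Gain = 20 log₁₀(81.29) ≈ 38.20 dB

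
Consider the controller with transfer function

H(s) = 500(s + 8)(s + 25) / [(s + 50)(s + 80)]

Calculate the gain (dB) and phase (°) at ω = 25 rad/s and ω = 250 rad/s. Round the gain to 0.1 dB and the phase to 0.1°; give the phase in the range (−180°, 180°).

At s = jω = j25:
zero (s+8): 8 + j25 → |·| = √(8²+25²) = √689 ≈ 26.249, ∠ = arctan(25/8) ≈ 72.26°
zero (s+25): 25 + j25 → |·| = √(25²+25²) = √1250 ≈ 35.355, ∠ = arctan(25/25) ≈ 45.00°
pole (s+50): 50 + j25 → |·| = √(50²+25²) = √3125 ≈ 55.902, ∠ = arctan(25/50) ≈ 26.57°
pole (s+80): 80 + j25 → |·| = √(80²+25²) = √7025 ≈ 83.815, ∠ = arctan(25/80) ≈ 17.35°
|H| = 500 · 928.03 / 4685.4 ≈ 99.034
Gain = 20 log₁₀(99.034) ≈ 39.92 dB
∠H = 117.26° − 43.92° = 73.34°

At s = jω = j250:
zero (s+8): 8 + j250 → |·| = √(8²+250²) = √62564 ≈ 250.13, ∠ = arctan(250/8) ≈ 88.17°
zero (s+25): 25 + j250 → |·| = √(25²+250²) = √63125 ≈ 251.25, ∠ = arctan(250/25) ≈ 84.29°
pole (s+50): 50 + j250 → |·| = √(50²+250²) = √65000 ≈ 254.95, ∠ = arctan(250/50) ≈ 78.69°
pole (s+80): 80 + j250 → |·| = √(80²+250²) = √68900 ≈ 262.49, ∠ = arctan(250/80) ≈ 72.26°
|H| = 500 · 62845 / 66922 ≈ 469.54
Gain = 20 log₁₀(469.54) ≈ 53.43 dB
∠H = 172.46° − 150.95° = 21.51°

ω = 25: 39.9 dB, 73.3°; ω = 250: 53.4 dB, 21.5°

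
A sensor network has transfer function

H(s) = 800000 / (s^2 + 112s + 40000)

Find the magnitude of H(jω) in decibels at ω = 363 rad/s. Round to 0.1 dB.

At s = jω = j363:
quadratic: (j363)² + 112·j363 + 40000 = -91769 + j40656 → |·| ≈ 1.0037e+05, ∠ ≈ 156.11°
|H| = 800000 / 1.0037e+05 ≈ 7.9705
Gain = 20 log₁₀(7.9705) ≈ 18.03 dB

18.0 dB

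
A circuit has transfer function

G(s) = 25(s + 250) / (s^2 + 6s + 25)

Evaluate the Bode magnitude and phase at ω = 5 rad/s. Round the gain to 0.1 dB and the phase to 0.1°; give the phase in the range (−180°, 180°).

46.4 dB, -88.9°

At s = jω = j5:
zero (s+250): 250 + j5 → |·| = √(250²+5²) = √62525 ≈ 250.05, ∠ = arctan(5/250) ≈ 1.15°
quadratic: (j5)² + 6·j5 + 25 = 0 + j30 → |·| ≈ 30, ∠ ≈ 90.00°
|G| = 25 · 250.05 / 30 ≈ 208.38
Gain = 20 log₁₀(208.38) ≈ 46.38 dB
∠G = 1.15° − 90.00° = -88.85°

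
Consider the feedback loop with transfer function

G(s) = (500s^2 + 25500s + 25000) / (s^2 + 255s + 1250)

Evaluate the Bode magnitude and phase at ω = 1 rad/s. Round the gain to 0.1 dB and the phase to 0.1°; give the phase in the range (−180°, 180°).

28.9 dB, 34.6°

Substitute s = j1:
Numerator: 500(j1)^2 + 25500(j1) + 25000 = 24500 + j25500
Denominator: (j1)^2 + 255(j1) + 1250 = 1249 + j255
|N| = √(24500² + 25500²) ≈ 35362, ∠N ≈ 46.15°
|D| = √(1249² + 255²) ≈ 1274.8, ∠D ≈ 11.54°
|G| = 35362 / 1274.8 ≈ 27.739
Gain = 20 log₁₀(27.739) ≈ 28.86 dB
∠G = 46.15° − 11.54° = 34.61°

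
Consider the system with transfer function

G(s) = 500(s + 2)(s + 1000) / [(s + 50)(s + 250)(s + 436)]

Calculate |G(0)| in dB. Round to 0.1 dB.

-14.7 dB

G(0) = 500·2·1000 / (50·250·436) ≈ 0.18349
20 log₁₀(0.18349) ≈ -14.73 dB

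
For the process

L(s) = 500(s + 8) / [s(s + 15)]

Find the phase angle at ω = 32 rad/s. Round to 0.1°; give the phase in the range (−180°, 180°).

-78.9°

At s = jω = j32:
zero (s+8): 8 + j32 → |·| = √(8²+32²) = √1088 ≈ 32.985, ∠ = arctan(32/8) ≈ 75.96°
pole (s+15): 15 + j32 → |·| = √(15²+32²) = √1249 ≈ 35.341, ∠ = arctan(32/15) ≈ 64.89°
pole at origin: |s| = 32, ∠ = 90.00° (in denominator)
∠L = 75.96° − 154.89° = -78.93°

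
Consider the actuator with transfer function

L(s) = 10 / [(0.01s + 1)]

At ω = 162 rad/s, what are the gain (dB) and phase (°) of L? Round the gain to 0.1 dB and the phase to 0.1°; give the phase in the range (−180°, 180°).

14.4 dB, -58.3°

At ω = 162 rad/s:
pole (1 + j162·0.01) = 1 + j1.62 → |·| ≈ 1.9038, ∠ ≈ 58.31°
|L| = 10 · 1 / (1.9038) ≈ 5.2527
Gain = 20 log₁₀(5.2527) ≈ 14.41 dB
∠L = (0°) − (58.31°) = -58.31°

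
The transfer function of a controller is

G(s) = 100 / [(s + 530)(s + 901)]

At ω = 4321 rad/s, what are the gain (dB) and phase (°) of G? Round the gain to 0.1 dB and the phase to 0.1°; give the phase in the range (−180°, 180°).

-105.7 dB, -161.2°

At s = jω = j4321:
pole (s+530): 530 + j4321 → |·| = √(530²+4321²) = √18951941 ≈ 4353.4, ∠ = arctan(4321/530) ≈ 83.01°
pole (s+901): 901 + j4321 → |·| = √(901²+4321²) = √19482842 ≈ 4413.9, ∠ = arctan(4321/901) ≈ 78.22°
|G| = 100 / 1.9215e+07 ≈ 5.2043e-06
Gain = 20 log₁₀(5.2043e-06) ≈ -105.67 dB
∠G = 0.00° − 161.23° = -161.23°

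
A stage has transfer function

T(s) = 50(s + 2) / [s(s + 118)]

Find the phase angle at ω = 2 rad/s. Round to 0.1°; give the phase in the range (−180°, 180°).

At s = jω = j2:
zero (s+2): 2 + j2 → |·| = √(2²+2²) = √8 ≈ 2.8284, ∠ = arctan(2/2) ≈ 45.00°
pole (s+118): 118 + j2 → |·| = √(118²+2²) = √13928 ≈ 118.02, ∠ = arctan(2/118) ≈ 0.97°
pole at origin: |s| = 2, ∠ = 90.00° (in denominator)
∠T = 45.00° − 90.97° = -45.97°

-46.0°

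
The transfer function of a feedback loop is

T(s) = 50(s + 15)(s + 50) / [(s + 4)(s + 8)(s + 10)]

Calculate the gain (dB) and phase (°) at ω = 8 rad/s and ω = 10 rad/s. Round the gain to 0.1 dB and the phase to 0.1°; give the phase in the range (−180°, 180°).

ω = 8: 30.4 dB, -109.9°; ω = 10: 27.4 dB, -119.5°

At s = jω = j8:
zero (s+15): 15 + j8 → |·| = √(15²+8²) = √289 ≈ 17, ∠ = arctan(8/15) ≈ 28.07°
zero (s+50): 50 + j8 → |·| = √(50²+8²) = √2564 ≈ 50.636, ∠ = arctan(8/50) ≈ 9.09°
pole (s+4): 4 + j8 → |·| = √(4²+8²) = √80 ≈ 8.9443, ∠ = arctan(8/4) ≈ 63.43°
pole (s+8): 8 + j8 → |·| = √(8²+8²) = √128 ≈ 11.314, ∠ = arctan(8/8) ≈ 45.00°
pole (s+10): 10 + j8 → |·| = √(10²+8²) = √164 ≈ 12.806, ∠ = arctan(8/10) ≈ 38.66°
|T| = 50 · 860.81 / 1295.9 ≈ 33.213
Gain = 20 log₁₀(33.213) ≈ 30.43 dB
∠T = 37.16° − 147.09° = -109.93°

At s = jω = j10:
zero (s+15): 15 + j10 → |·| = √(15²+10²) = √325 ≈ 18.028, ∠ = arctan(10/15) ≈ 33.69°
zero (s+50): 50 + j10 → |·| = √(50²+10²) = √2600 ≈ 50.99, ∠ = arctan(10/50) ≈ 11.31°
pole (s+4): 4 + j10 → |·| = √(4²+10²) = √116 ≈ 10.77, ∠ = arctan(10/4) ≈ 68.20°
pole (s+8): 8 + j10 → |·| = √(8²+10²) = √164 ≈ 12.806, ∠ = arctan(10/8) ≈ 51.34°
pole (s+10): 10 + j10 → |·| = √(10²+10²) = √200 ≈ 14.142, ∠ = arctan(10/10) ≈ 45.00°
|T| = 50 · 919.25 / 1950.5 ≈ 23.564
Gain = 20 log₁₀(23.564) ≈ 27.44 dB
∠T = 45.00° − 164.54° = -119.54°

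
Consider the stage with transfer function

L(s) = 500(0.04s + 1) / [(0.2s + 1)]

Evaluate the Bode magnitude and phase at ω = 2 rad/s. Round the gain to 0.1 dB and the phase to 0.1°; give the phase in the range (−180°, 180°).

At ω = 2 rad/s:
zero (1 + j2·0.04) = 1 + j0.08 → |·| ≈ 1.0032, ∠ ≈ 4.57°
pole (1 + j2·0.2) = 1 + j0.4 → |·| ≈ 1.077, ∠ ≈ 21.80°
|L| = 500 · 1.0032 / (1.077) ≈ 465.74
Gain = 20 log₁₀(465.74) ≈ 53.36 dB
∠L = (4.57°) − (21.80°) = -17.23°

53.4 dB, -17.2°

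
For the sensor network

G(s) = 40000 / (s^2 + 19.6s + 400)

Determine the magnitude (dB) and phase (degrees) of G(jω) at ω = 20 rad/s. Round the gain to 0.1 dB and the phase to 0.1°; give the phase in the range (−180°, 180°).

40.2 dB, -90.0°

At s = jω = j20:
quadratic: (j20)² + 19.6·j20 + 400 = 0 + j392 → |·| ≈ 392, ∠ ≈ 90.00°
|G| = 40000 / 392 ≈ 102.04
Gain = 20 log₁₀(102.04) ≈ 40.18 dB
∠G = 0.00° − 90.00° = -90.00°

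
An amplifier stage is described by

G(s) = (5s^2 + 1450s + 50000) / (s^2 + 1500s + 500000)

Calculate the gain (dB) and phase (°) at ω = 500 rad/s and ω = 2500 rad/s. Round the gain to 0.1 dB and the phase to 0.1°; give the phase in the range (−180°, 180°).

ω = 500: 5.0 dB, 77.3°; ω = 2500: 13.2 dB, 26.5°

Substitute s = j500:
Numerator: 5(j500)^2 + 1450(j500) + 50000 = -1200000 + j725000
Denominator: (j500)^2 + 1500(j500) + 500000 = 250000 + j750000
|N| = √(1200000² + 725000²) ≈ 1.402e+06, ∠N ≈ 148.86°
|D| = √(250000² + 750000²) ≈ 7.9057e+05, ∠D ≈ 71.57°
|G| = 1.402e+06 / 7.9057e+05 ≈ 1.7734
Gain = 20 log₁₀(1.7734) ≈ 4.98 dB
∠G = 148.86° − 71.57° = 77.29°

Substitute s = j2500:
Numerator: 5(j2500)^2 + 1450(j2500) + 50000 = -31200000 + j3625000
Denominator: (j2500)^2 + 1500(j2500) + 500000 = -5750000 + j3750000
|N| = √(31200000² + 3625000²) ≈ 3.141e+07, ∠N ≈ 173.37°
|D| = √(5750000² + 3750000²) ≈ 6.8648e+06, ∠D ≈ 146.89°
|G| = 3.141e+07 / 6.8648e+06 ≈ 4.5755
Gain = 20 log₁₀(4.5755) ≈ 13.21 dB
∠G = 173.37° − 146.89° = 26.48°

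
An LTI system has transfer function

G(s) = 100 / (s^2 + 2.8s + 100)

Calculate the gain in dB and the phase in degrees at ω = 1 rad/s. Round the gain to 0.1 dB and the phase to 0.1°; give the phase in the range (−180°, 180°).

0.1 dB, -1.6°

At s = jω = j1:
quadratic: (j1)² + 2.8·j1 + 100 = 99 + j2.8 → |·| ≈ 99.04, ∠ ≈ 1.62°
|G| = 100 / 99.04 ≈ 1.0097
Gain = 20 log₁₀(1.0097) ≈ 0.08 dB
∠G = 0.00° − 1.62° = -1.62°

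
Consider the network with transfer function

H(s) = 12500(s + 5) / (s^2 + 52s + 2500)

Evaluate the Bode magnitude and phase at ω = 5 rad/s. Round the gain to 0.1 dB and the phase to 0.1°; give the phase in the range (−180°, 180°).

31.0 dB, 39.0°

At s = jω = j5:
zero (s+5): 5 + j5 → |·| = √(5²+5²) = √50 ≈ 7.0711, ∠ = arctan(5/5) ≈ 45.00°
quadratic: (j5)² + 52·j5 + 2500 = 2475 + j260 → |·| ≈ 2488.6, ∠ ≈ 6.00°
|H| = 12500 · 7.0711 / 2488.6 ≈ 35.517
Gain = 20 log₁₀(35.517) ≈ 31.01 dB
∠H = 45.00° − 6.00° = 39.00°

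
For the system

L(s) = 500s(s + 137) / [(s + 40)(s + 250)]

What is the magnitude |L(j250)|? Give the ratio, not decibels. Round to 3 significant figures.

398

At s = jω = j250:
zero (s+137): 137 + j250 → |·| = √(137²+250²) = √81269 ≈ 285.08, ∠ = arctan(250/137) ≈ 61.28°
zero at origin: s = j250 → |·| = 250, ∠ = 90.00°
pole (s+40): 40 + j250 → |·| = √(40²+250²) = √64100 ≈ 253.18, ∠ = arctan(250/40) ≈ 80.91°
pole (s+250): 250 + j250 → |·| = √(250²+250²) = √125000 ≈ 353.55, ∠ = arctan(250/250) ≈ 45.00°
|L| = 500 · 71270 / 89512 ≈ 398.1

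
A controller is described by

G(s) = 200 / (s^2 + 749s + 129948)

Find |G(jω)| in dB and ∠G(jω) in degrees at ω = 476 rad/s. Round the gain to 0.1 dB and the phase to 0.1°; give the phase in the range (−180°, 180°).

-65.3 dB, -105.2°

Substitute s = j476:
Numerator: 200 = 200 + j0
Denominator: (j476)^2 + 749(j476) + 129948 = -96628 + j356524
|N| = √(200² + 0²) ≈ 200, ∠N ≈ 0.00°
|D| = √(96628² + 356524²) ≈ 3.6939e+05, ∠D ≈ 105.16°
|G| = 200 / 3.6939e+05 ≈ 0.00054143
Gain = 20 log₁₀(0.00054143) ≈ -65.33 dB
∠G = 0.00° − 105.16° = -105.16°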